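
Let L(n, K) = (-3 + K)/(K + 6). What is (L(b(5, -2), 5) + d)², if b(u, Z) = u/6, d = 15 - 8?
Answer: 6241/121 ≈ 51.578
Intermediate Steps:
d = 7
b(u, Z) = u/6 (b(u, Z) = u*(⅙) = u/6)
L(n, K) = (-3 + K)/(6 + K)
(L(b(5, -2), 5) + d)² = ((-3 + 5)/(6 + 5) + 7)² = (2/11 + 7)² = (79/11)² = 6241/121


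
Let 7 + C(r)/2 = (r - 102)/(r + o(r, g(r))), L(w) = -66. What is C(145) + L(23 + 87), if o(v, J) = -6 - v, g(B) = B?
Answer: -283/3 ≈ -94.333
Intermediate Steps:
C(r) = 20 - r/3 (C(r) = -14 + 2*((r - 102)/(r + (-6 - r))) = -14 + 2*((-102 + r)/(-6)) = -14 + 2*((-102 + r)*(-⅙)) = -14 + 2*(17 - r/6) = -14 + (34 - r/3) = 20 - r/3)
C(145) + L(23 + 87) = (20 - ⅓*145) - 66 = (20 - 145/3) - 66 = -85/3 - 66 = -283/3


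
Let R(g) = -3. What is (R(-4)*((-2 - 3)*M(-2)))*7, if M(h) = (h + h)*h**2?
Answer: -1680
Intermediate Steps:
M(h) = 2*h**3 (M(h) = (2*h)*h**2 = 2*h**3)
(R(-4)*((-2 - 3)*M(-2)))*7 = -3*(-2 - 3)*2*(-2)**3*7 = -(-15)*2*(-8)*7 = -(-15)*(-16)*7 = -3*80*7 = -240*7 = -1680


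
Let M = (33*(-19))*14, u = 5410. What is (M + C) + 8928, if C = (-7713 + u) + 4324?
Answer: 2171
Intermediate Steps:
M = -8778 (M = -627*14 = -8778)
C = 2021 (C = (-7713 + 5410) + 4324 = -2303 + 4324 = 2021)
(M + C) + 8928 = (-8778 + 2021) + 8928 = -6757 + 8928 = 2171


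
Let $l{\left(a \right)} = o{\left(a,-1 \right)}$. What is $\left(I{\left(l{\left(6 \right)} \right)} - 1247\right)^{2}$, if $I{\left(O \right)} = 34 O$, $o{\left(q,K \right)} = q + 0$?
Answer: $1087849$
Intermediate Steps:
$o{\left(q,K \right)} = q$
$l{\left(a \right)} = a$
$\left(I{\left(l{\left(6 \right)} \right)} - 1247\right)^{2} = \left(34 \cdot 6 - 1247\right)^{2} = \left(204 - 1247\right)^{2} = \left(-1043\right)^{2} = 1087849$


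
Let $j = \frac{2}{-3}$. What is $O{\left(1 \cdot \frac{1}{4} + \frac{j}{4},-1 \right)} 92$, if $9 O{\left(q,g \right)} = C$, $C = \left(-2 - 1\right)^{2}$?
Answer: $92$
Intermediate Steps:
$C = 9$ ($C = \left(-3\right)^{2} = 9$)
$j = - \frac{2}{3}$ ($j = 2 \left(- \frac{1}{3}\right) = - \frac{2}{3} \approx -0.66667$)
$O{\left(q,g \right)} = 1$ ($O{\left(q,g \right)} = \frac{1}{9} \cdot 9 = 1$)
$O{\left(1 \cdot \frac{1}{4} + \frac{j}{4},-1 \right)} 92 = 1 \cdot 92 = 92$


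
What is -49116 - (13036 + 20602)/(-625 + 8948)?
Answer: -408826106/8323 ≈ -49120.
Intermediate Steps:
-49116 - (13036 + 20602)/(-625 + 8948) = -49116 - 33638/8323 = -408826106/8323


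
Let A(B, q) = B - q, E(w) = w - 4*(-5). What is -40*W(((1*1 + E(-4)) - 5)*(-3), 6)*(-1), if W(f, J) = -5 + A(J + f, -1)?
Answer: -1360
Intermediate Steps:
E(w) = 20 + w (E(w) = w + 20 = 20 + w)
W(f, J) = -4 + J + f (W(f, J) = -5 + ((J + f) - 1*(-1)) = -5 + ((J + f) + 1) = -5 + (1 + J + f) = -4 + J + f)
-40*W(((1*1 + E(-4)) - 5)*(-3), 6)*(-1) = -40*(-4 + 6 + ((1*1 + (20 - 4)) - 5)*(-3))*(-1) = -40*(-4 + 6 + ((1 + 16) - 5)*(-3))*(-1) = -40*(-4 + 6 + (17 - 5)*(-3))*(-1) = -40*(-4 + 6 + 12*(-3))*(-1) = -40*(-4 + 6 - 36)*(-1) = -40*(-34)*(-1) = 1360*(-1) = -1360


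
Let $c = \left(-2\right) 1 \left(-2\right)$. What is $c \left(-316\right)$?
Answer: $-1264$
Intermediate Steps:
$c = 4$ ($c = \left(-2\right) \left(-2\right) = 4$)
$c \left(-316\right) = 4 \left(-316\right) = -1264$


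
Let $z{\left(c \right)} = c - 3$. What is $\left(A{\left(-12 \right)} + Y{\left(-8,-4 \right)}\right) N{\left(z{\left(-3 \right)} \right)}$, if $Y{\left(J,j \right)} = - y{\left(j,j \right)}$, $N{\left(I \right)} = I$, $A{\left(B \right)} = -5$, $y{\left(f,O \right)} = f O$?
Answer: $126$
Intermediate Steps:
$y{\left(f,O \right)} = O f$
$z{\left(c \right)} = -3 + c$
$Y{\left(J,j \right)} = - j^{2}$ ($Y{\left(J,j \right)} = - j j = - j^{2}$)
$\left(A{\left(-12 \right)} + Y{\left(-8,-4 \right)}\right) N{\left(z{\left(-3 \right)} \right)} = \left(-5 - \left(-4\right)^{2}\right) \left(-3 - 3\right) = \left(-5 - 16\right) \left(-6\right) = \left(-21\right) \left(-6\right) = 126$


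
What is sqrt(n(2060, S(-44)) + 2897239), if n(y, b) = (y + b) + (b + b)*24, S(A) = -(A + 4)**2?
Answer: sqrt(2820899) ≈ 1679.6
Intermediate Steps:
S(A) = -(4 + A)**2
n(y, b) = y + 49*b (n(y, b) = (b + y) + (2*b)*24 = (b + y) + 48*b = y + 49*b)
sqrt(n(2060, S(-44)) + 2897239) = sqrt((2060 + 49*(-(4 - 44)**2)) + 2897239) = sqrt((2060 + 49*(-1*(-40)**2)) + 2897239) = sqrt((2060 + 49*(-1*1600)) + 2897239) = sqrt((2060 + 49*(-1600)) + 2897239) = sqrt((2060 - 78400) + 2897239) = sqrt(-76340 + 2897239) = sqrt(2820899)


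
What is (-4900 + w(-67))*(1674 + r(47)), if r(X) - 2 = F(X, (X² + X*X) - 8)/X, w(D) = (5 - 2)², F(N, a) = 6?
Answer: -385303198/47 ≈ -8.1979e+6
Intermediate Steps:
w(D) = 9 (w(D) = 3² = 9)
r(X) = 2 + 6/X
(-4900 + w(-67))*(1674 + r(47)) = (-4900 + 9)*(1674 + (2 + 6/47)) = -4891*(1674 + (2 + 6*(1/47))) = -4891*(1674 + (2 + 6/47)) = -4891*(1674 + 100/47) = -4891*78778/47 = -385303198/47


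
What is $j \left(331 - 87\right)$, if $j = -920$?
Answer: $-224480$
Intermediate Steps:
$j \left(331 - 87\right) = - 920 \left(331 - 87\right) = \left(-920\right) 244 = -224480$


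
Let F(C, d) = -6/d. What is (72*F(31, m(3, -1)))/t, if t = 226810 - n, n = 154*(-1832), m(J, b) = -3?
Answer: 24/84823 ≈ 0.00028294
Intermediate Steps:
n = -282128
t = 508938 (t = 226810 - 1*(-282128) = 226810 + 282128 = 508938)
(72*F(31, m(3, -1)))/t = (72*(-6/(-3)))/508938 = (72*(-6*(-⅓)))*(1/508938) = (72*2)*(1/508938) = 144*(1/508938) = 24/84823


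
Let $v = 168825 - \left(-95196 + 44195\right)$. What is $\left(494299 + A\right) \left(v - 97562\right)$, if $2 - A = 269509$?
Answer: $27483969088$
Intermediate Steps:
$v = 219826$ ($v = 168825 - -51001 = 168825 + 51001 = 219826$)
$A = -269507$ ($A = 2 - 269509 = -269507$)
$\left(494299 + A\right) \left(v - 97562\right) = \left(494299 - 269507\right) \left(219826 - 97562\right) = 224792 \cdot 122264 = 27483969088$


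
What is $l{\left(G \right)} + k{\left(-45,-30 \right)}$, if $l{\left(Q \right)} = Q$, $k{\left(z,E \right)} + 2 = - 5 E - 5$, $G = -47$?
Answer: $96$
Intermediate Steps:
$k{\left(z,E \right)} = -7 - 5 E$ ($k{\left(z,E \right)} = -2 - \left(5 + 5 E\right) = -7 - 5 E$)
$l{\left(G \right)} + k{\left(-45,-30 \right)} = -47 - -143 = -47 + \left(-7 + 150\right) = -47 + 143 = 96$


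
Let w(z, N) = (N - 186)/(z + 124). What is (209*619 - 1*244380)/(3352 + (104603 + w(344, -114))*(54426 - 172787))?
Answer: 4485351/482852621884 ≈ 9.2893e-6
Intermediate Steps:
w(z, N) = (-186 + N)/(124 + z)
(209*619 - 1*244380)/(3352 + (104603 + w(344, -114))*(54426 - 172787)) = (209*619 - 1*244380)/(3352 + (104603 + (-186 - 114)/(124 + 344))*(54426 - 172787)) = (129371 - 244380)/(3352 + (104603 - 300/468)*(-118361)) = -115009/(3352 + (104603 + (1/468)*(-300))*(-118361)) = -115009/(3352 + (104603 - 25/39)*(-118361)) = -115009/(3352 + (4079492/39)*(-118361)) = -115009/(3352 - 482852752612/39) = -115009/(-482852621884/39) = -115009*(-39/482852621884) = 4485351/482852621884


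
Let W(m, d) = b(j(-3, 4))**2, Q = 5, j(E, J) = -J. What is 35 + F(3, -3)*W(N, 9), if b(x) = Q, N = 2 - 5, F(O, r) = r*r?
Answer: 260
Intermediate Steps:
F(O, r) = r**2
N = -3
b(x) = 5
W(m, d) = 25 (W(m, d) = 5**2 = 25)
35 + F(3, -3)*W(N, 9) = 35 + (-3)**2*25 = 35 + 9*25 = 35 + 225 = 260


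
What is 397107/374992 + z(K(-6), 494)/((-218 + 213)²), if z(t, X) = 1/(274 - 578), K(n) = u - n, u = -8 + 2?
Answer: 47150597/44530300 ≈ 1.0588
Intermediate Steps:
u = -6
K(n) = -6 - n
z(t, X) = -1/304 (z(t, X) = 1/(-304) = -1/304)
397107/374992 + z(K(-6), 494)/((-218 + 213)²) = 397107/374992 - 1/(304*(-218 + 213)²) = 397107*(1/374992) - 1/(304*((-5)²)) = 397107/374992 - 1/304/25 = 397107/374992 - 1/304*1/25 = 397107/374992 - 1/7600 = 47150597/44530300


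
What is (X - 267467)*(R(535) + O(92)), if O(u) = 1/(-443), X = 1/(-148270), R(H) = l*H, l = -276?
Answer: 5855801746076997/148270 ≈ 3.9494e+10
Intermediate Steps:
R(H) = -276*H
X = -1/148270 ≈ -6.7444e-6
O(u) = -1/443
(X - 267467)*(R(535) + O(92)) = (-1/148270 - 267467)*(-276*535 - 1/443) = -39657332091*(-147660 - 1/443)/148270 = -39657332091/148270*(-65413381/443) = 5855801746076997/148270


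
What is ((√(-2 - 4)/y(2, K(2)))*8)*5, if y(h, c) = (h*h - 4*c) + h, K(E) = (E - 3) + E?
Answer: 20*I*√6 ≈ 48.99*I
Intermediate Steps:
K(E) = -3 + 2*E (K(E) = (-3 + E) + E = -3 + 2*E)
y(h, c) = h + h² - 4*c (y(h, c) = (h² - 4*c) + h = h + h² - 4*c)
((√(-2 - 4)/y(2, K(2)))*8)*5 = ((√(-2 - 4)/(2 + 2² - 4*(-3 + 2*2)))*8)*5 = ((√(-6)/(2 + 4 - 4*(-3 + 4)))*8)*5 = (((I*√6)/(2 + 4 - 4*1))*8)*5 = (((I*√6)/(2 + 4 - 4))*8)*5 = (((I*√6)/2)*8)*5 = (((I*√6)*(½))*8)*5 = ((I*√6/2)*8)*5 = (4*I*√6)*5 = 20*I*√6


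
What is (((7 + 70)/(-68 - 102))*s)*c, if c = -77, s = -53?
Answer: -314237/170 ≈ -1848.5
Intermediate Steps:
(((7 + 70)/(-68 - 102))*s)*c = (((7 + 70)/(-68 - 102))*(-53))*(-77) = ((77/(-170))*(-53))*(-77) = ((77*(-1/170))*(-53))*(-77) = -77/170*(-53)*(-77) = (4081/170)*(-77) = -314237/170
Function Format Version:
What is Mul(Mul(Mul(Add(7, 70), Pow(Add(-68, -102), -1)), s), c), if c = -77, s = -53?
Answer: Rational(-314237, 170) ≈ -1848.5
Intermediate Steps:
Mul(Mul(Mul(Add(7, 70), Pow(Add(-68, -102), -1)), s), c) = Mul(Mul(Mul(Add(7, 70), Pow(Add(-68, -102), -1)), -53), -77) = Mul(Mul(Mul(77, Pow(-170, -1)), -53), -77) = Mul(Mul(Mul(77, Rational(-1, 170)), -53), -77) = Mul(Mul(Rational(-77, 170), -53), -77) = Mul(Rational(4081, 170), -77) = Rational(-314237, 170)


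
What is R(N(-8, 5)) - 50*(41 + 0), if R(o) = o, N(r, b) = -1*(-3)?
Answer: -2047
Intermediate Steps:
N(r, b) = 3
R(N(-8, 5)) - 50*(41 + 0) = 3 - 50*(41 + 0) = 3 - 50*41 = 3 - 2050 = -2047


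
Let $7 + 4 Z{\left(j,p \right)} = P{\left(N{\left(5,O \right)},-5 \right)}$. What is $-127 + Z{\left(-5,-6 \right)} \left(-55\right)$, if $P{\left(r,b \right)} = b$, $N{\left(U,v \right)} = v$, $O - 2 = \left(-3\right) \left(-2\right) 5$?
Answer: $38$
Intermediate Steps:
$O = 32$ ($O = 2 + \left(-3\right) \left(-2\right) 5 = 2 + 6 \cdot 5 = 2 + 30 = 32$)
$Z{\left(j,p \right)} = -3$ ($Z{\left(j,p \right)} = - \frac{7}{4} + \frac{1}{4} \left(-5\right) = - \frac{7}{4} - \frac{5}{4} = -3$)
$-127 + Z{\left(-5,-6 \right)} \left(-55\right) = -127 - -165 = -127 + 165 = 38$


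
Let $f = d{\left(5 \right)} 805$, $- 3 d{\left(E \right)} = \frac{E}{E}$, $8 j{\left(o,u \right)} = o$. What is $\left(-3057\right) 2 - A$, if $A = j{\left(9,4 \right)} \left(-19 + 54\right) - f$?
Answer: $- \frac{154121}{24} \approx -6421.7$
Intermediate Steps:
$j{\left(o,u \right)} = \frac{o}{8}$
$d{\left(E \right)} = - \frac{1}{3}$ ($d{\left(E \right)} = - \frac{E \frac{1}{E}}{3} = \left(- \frac{1}{3}\right) 1 = - \frac{1}{3}$)
$f = - \frac{805}{3}$ ($f = \left(- \frac{1}{3}\right) 805 = - \frac{805}{3} \approx -268.33$)
$A = \frac{7385}{24}$ ($A = \frac{1}{8} \cdot 9 \left(-19 + 54\right) - - \frac{805}{3} = \frac{9}{8} \cdot 35 + \frac{805}{3} = \frac{315}{8} + \frac{805}{3} = \frac{7385}{24} \approx 307.71$)
$\left(-3057\right) 2 - A = \left(-3057\right) 2 - \frac{7385}{24} = -6114 - \frac{7385}{24} = - \frac{154121}{24}$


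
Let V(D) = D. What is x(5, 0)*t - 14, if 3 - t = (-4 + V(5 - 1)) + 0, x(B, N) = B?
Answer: 1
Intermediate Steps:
t = 3 (t = 3 - ((-4 + (5 - 1)) + 0) = 3 - ((-4 + 4) + 0) = 3 - (0 + 0) = 3 - 1*0 = 3 + 0 = 3)
x(5, 0)*t - 14 = 5*3 - 14 = 15 - 14 = 1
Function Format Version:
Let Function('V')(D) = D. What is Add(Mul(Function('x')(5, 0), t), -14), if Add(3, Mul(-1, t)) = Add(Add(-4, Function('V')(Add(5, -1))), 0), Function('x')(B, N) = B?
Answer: 1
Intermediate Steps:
t = 3 (t = Add(3, Mul(-1, Add(Add(-4, Add(5, -1)), 0))) = Add(3, Mul(-1, Add(Add(-4, 4), 0))) = Add(3, Mul(-1, Add(0, 0))) = Add(3, Mul(-1, 0)) = Add(3, 0) = 3)
Add(Mul(Function('x')(5, 0), t), -14) = Add(Mul(5, 3), -14) = Add(15, -14) = 1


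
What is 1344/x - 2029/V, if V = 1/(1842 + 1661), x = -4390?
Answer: -15601154137/2195 ≈ -7.1076e+6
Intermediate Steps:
V = 1/3503 ≈ 0.00028547
1344/x - 2029/V = 1344/(-4390) - 2029/1/3503 = 1344*(-1/4390) - 2029*3503 = -672/2195 - 7107587 = -15601154137/2195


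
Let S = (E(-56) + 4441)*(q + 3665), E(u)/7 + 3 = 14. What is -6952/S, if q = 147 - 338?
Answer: -1738/3923883 ≈ -0.00044293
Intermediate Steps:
q = -191
E(u) = 77 (E(u) = -21 + 7*14 = -21 + 98 = 77)
S = 15695532 (S = (77 + 4441)*(-191 + 3665) = 4518*3474 = 15695532)
-6952/S = -6952/15695532 = -6952*1/15695532 = -1738/3923883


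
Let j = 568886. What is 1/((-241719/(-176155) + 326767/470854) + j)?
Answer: 82943286370/47185445785882731 ≈ 1.7578e-6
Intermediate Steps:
1/((-241719/(-176155) + 326767/470854) + j) = 1/((-241719/(-176155) + 326767/470854) + 568886) = 1/((-241719*(-1/176155) + 326767*(1/470854)) + 568886) = 1/((241719/176155 + 326767/470854) + 568886) = 1/(171375998911/82943286370 + 568886) = 1/(47185445785882731/82943286370) = 82943286370/47185445785882731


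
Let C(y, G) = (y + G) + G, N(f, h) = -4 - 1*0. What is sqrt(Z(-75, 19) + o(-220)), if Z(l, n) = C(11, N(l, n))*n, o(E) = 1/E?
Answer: sqrt(689645)/110 ≈ 7.5495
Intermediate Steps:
N(f, h) = -4 (N(f, h) = -4 + 0 = -4)
C(y, G) = y + 2*G (C(y, G) = (G + y) + G = y + 2*G)
Z(l, n) = 3*n (Z(l, n) = (11 + 2*(-4))*n = (11 - 8)*n = 3*n)
sqrt(Z(-75, 19) + o(-220)) = sqrt(3*19 + 1/(-220)) = sqrt(57 - 1/220) = sqrt(12539/220) = sqrt(689645)/110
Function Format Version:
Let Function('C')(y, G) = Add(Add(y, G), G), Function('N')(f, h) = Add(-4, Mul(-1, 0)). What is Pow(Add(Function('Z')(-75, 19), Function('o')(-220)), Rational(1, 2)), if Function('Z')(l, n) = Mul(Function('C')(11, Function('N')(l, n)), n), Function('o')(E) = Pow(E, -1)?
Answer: Mul(Rational(1, 110), Pow(689645, Rational(1, 2))) ≈ 7.5495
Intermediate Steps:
Function('N')(f, h) = -4 (Function('N')(f, h) = Add(-4, 0) = -4)
Function('C')(y, G) = Add(y, Mul(2, G)) (Function('C')(y, G) = Add(Add(G, y), G) = Add(y, Mul(2, G)))
Function('Z')(l, n) = Mul(3, n) (Function('Z')(l, n) = Mul(Add(11, Mul(2, -4)), n) = Mul(Add(11, -8), n) = Mul(3, n))
Pow(Add(Function('Z')(-75, 19), Function('o')(-220)), Rational(1, 2)) = Pow(Add(Mul(3, 19), Pow(-220, -1)), Rational(1, 2)) = Pow(Add(57, Rational(-1, 220)), Rational(1, 2)) = Pow(Rational(12539, 220), Rational(1, 2)) = Mul(Rational(1, 110), Pow(689645, Rational(1, 2)))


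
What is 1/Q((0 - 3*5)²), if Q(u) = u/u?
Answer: 1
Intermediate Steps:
Q(u) = 1
1/Q((0 - 3*5)²) = 1/1 = 1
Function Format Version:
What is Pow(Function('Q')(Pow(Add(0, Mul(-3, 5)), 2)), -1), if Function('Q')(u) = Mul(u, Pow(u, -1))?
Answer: 1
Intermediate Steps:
Function('Q')(u) = 1
Pow(Function('Q')(Pow(Add(0, Mul(-3, 5)), 2)), -1) = Pow(1, -1) = 1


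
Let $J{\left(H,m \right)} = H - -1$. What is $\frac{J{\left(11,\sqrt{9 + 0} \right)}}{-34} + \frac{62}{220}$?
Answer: $- \frac{133}{1870} \approx -0.071123$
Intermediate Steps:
$J{\left(H,m \right)} = 1 + H$ ($J{\left(H,m \right)} = H + 1 = 1 + H$)
$\frac{J{\left(11,\sqrt{9 + 0} \right)}}{-34} + \frac{62}{220} = \frac{1 + 11}{-34} + \frac{62}{220} = 12 \left(- \frac{1}{34}\right) + 62 \cdot \frac{1}{220} = - \frac{6}{17} + \frac{31}{110} = - \frac{133}{1870}$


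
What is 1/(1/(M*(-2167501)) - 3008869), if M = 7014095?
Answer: -15203057926595/45744009700535971056 ≈ -3.3235e-7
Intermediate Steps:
1/(1/(M*(-2167501)) - 3008869) = 1/(1/(7014095*(-2167501)) - 3008869) = 1/((1/7014095)*(-1/2167501) - 3008869) = 1/(-1/15203057926595 - 3008869) = 1/(-45744009700535971056/15203057926595) = -15203057926595/45744009700535971056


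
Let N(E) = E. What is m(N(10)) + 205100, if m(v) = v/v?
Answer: 205101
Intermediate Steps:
m(v) = 1
m(N(10)) + 205100 = 1 + 205100 = 205101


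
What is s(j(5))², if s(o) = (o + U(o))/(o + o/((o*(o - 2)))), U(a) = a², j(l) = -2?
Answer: 64/81 ≈ 0.79012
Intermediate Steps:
s(o) = (o + o²)/(o + 1/(-2 + o)) (s(o) = (o + o²)/(o + o/((o*(o - 2)))) = (o + o²)/(o + o/((o*(-2 + o)))) = (o + o²)/(o + o*(1/(o*(-2 + o)))) = (o + o²)/(o + 1/(-2 + o)))
s(j(5))² = (-2*(-2 + (-2)² - 1*(-2))/(1 + (-2)² - 2*(-2)))² = (-2*(-2 + 4 + 2)/(1 + 4 + 4))² = (-2*4/9)² = (-2*⅑*4)² = (-8/9)² = 64/81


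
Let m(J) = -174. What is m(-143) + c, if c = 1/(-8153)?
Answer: -1418623/8153 ≈ -174.00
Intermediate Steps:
c = -1/8153 ≈ -0.00012265
m(-143) + c = -174 - 1/8153 = -1418623/8153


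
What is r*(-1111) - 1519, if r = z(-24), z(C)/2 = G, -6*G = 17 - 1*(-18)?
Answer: 34328/3 ≈ 11443.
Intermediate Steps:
G = -35/6 (G = -(17 - 1*(-18))/6 = -(17 + 18)/6 = -⅙*35 = -35/6 ≈ -5.8333)
z(C) = -35/3 (z(C) = 2*(-35/6) = -35/3)
r = -35/3 ≈ -11.667
r*(-1111) - 1519 = -35/3*(-1111) - 1519 = 38885/3 - 1519 = 34328/3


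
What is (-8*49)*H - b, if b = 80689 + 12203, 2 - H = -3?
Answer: -94852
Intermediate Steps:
H = 5 (H = 2 - 1*(-3) = 2 + 3 = 5)
b = 92892
(-8*49)*H - b = -8*49*5 - 1*92892 = -392*5 - 92892 = -1960 - 92892 = -94852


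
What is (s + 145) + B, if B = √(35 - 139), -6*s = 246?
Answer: 104 + 2*I*√26 ≈ 104.0 + 10.198*I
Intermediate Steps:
s = -41 (s = -⅙*246 = -41)
B = 2*I*√26 (B = √(-104) = 2*I*√26 ≈ 10.198*I)
(s + 145) + B = (-41 + 145) + 2*I*√26 = 104 + 2*I*√26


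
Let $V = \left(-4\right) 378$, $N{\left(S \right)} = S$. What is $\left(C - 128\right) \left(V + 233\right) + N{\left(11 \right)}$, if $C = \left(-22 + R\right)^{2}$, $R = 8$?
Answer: $-86961$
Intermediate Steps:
$V = -1512$
$C = 196$ ($C = \left(-22 + 8\right)^{2} = \left(-14\right)^{2} = 196$)
$\left(C - 128\right) \left(V + 233\right) + N{\left(11 \right)} = \left(196 - 128\right) \left(-1512 + 233\right) + 11 = \left(196 - 128\right) \left(-1279\right) + 11 = 68 \left(-1279\right) + 11 = -86972 + 11 = -86961$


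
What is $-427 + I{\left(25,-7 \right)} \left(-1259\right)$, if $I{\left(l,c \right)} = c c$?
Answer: $-62118$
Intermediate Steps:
$I{\left(l,c \right)} = c^{2}$
$-427 + I{\left(25,-7 \right)} \left(-1259\right) = -427 + \left(-7\right)^{2} \left(-1259\right) = -427 + 49 \left(-1259\right) = -427 - 61691 = -62118$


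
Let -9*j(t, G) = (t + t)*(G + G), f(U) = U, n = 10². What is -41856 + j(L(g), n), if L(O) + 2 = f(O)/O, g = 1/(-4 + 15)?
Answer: -376304/9 ≈ -41812.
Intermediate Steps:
n = 100
g = 1/11 ≈ 0.090909
L(O) = -1 (L(O) = -2 + O/O = -2 + 1 = -1)
j(t, G) = -4*G*t/9 (j(t, G) = -(t + t)*(G + G)/9 = -2*t*2*G/9 = -4*G*t/9)
-41856 + j(L(g), n) = -41856 - 4/9*100*(-1) = -41856 + 400/9 = -376304/9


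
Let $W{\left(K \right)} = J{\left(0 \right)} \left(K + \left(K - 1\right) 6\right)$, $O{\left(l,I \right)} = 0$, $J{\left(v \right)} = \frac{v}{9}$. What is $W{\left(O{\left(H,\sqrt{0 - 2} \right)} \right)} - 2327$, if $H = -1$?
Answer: $-2327$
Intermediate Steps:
$J{\left(v \right)} = \frac{v}{9}$ ($J{\left(v \right)} = v \frac{1}{9} = \frac{v}{9}$)
$W{\left(K \right)} = 0$ ($W{\left(K \right)} = \frac{1}{9} \cdot 0 \left(K + \left(K - 1\right) 6\right) = 0 \left(K + \left(-1 + K\right) 6\right) = 0 \left(K + \left(-6 + 6 K\right)\right) = 0 \left(-6 + 7 K\right) = 0$)
$W{\left(O{\left(H,\sqrt{0 - 2} \right)} \right)} - 2327 = 0 - 2327 = -2327$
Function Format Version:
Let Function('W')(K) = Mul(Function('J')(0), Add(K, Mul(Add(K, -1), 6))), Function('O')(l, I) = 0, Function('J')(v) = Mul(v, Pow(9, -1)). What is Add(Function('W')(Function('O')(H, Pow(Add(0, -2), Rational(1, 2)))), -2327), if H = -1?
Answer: -2327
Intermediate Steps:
Function('J')(v) = Mul(Rational(1, 9), v) (Function('J')(v) = Mul(v, Rational(1, 9)) = Mul(Rational(1, 9), v))
Function('W')(K) = 0 (Function('W')(K) = Mul(Mul(Rational(1, 9), 0), Add(K, Mul(Add(K, -1), 6))) = Mul(0, Add(K, Mul(Add(-1, K), 6))) = Mul(0, Add(K, Add(-6, Mul(6, K)))) = Mul(0, Add(-6, Mul(7, K))) = 0)
Add(Function('W')(Function('O')(H, Pow(Add(0, -2), Rational(1, 2)))), -2327) = Add(0, -2327) = -2327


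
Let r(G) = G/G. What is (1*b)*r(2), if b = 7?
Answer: 7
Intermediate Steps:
r(G) = 1
(1*b)*r(2) = (1*7)*1 = 7*1 = 7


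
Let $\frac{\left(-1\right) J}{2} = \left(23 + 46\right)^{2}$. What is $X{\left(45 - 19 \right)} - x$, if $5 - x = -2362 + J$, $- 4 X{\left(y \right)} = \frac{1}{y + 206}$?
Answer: $- \frac{11032993}{928} \approx -11889.0$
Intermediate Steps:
$J = -9522$ ($J = - 2 \left(23 + 46\right)^{2} = - 2 \cdot 69^{2} = \left(-2\right) 4761 = -9522$)
$X{\left(y \right)} = - \frac{1}{4 \left(206 + y\right)}$ ($X{\left(y \right)} = - \frac{1}{4 \left(y + 206\right)} = - \frac{1}{4 \left(206 + y\right)}$)
$x = 11889$ ($x = 5 - \left(-2362 - 9522\right) = 5 - -11884 = 5 + 11884 = 11889$)
$X{\left(45 - 19 \right)} - x = - \frac{1}{824 + 4 \left(45 - 19\right)} - 11889 = - \frac{1}{824 + 4 \cdot 26} - 11889 = - \frac{1}{824 + 104} - 11889 = - \frac{1}{928} - 11889 = - \frac{11032993}{928}$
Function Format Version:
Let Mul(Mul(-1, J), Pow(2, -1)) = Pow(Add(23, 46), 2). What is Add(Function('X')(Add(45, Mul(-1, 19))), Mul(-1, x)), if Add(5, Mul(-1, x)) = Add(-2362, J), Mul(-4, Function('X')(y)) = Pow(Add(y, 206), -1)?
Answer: Rational(-11032993, 928) ≈ -11889.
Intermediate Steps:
J = -9522 (J = Mul(-2, Pow(Add(23, 46), 2)) = Mul(-2, Pow(69, 2)) = Mul(-2, 4761) = -9522)
Function('X')(y) = Mul(Rational(-1, 4), Pow(Add(206, y), -1)) (Function('X')(y) = Mul(Rational(-1, 4), Pow(Add(y, 206), -1)) = Mul(Rational(-1, 4), Pow(Add(206, y), -1)))
x = 11889 (x = Add(5, Mul(-1, Add(-2362, -9522))) = Add(5, Mul(-1, -11884)) = Add(5, 11884) = 11889)
Add(Function('X')(Add(45, Mul(-1, 19))), Mul(-1, x)) = Add(Mul(-1, Pow(Add(824, Mul(4, Add(45, Mul(-1, 19)))), -1)), Mul(-1, 11889)) = Add(Mul(-1, Pow(Add(824, Mul(4, Add(45, -19))), -1)), -11889) = Add(Mul(-1, Pow(Add(824, Mul(4, 26)), -1)), -11889) = Add(Mul(-1, Pow(Add(824, 104), -1)), -11889) = Add(Mul(-1, Pow(928, -1)), -11889) = Add(Mul(-1, Rational(1, 928)), -11889) = Add(Rational(-1, 928), -11889) = Rational(-11032993, 928)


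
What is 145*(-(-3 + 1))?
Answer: 290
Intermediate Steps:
145*(-(-3 + 1)) = 145*(-1*(-2)) = 145*2 = 290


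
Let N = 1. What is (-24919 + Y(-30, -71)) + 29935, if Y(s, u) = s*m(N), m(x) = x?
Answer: 4986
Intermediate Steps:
Y(s, u) = s (Y(s, u) = s*1 = s)
(-24919 + Y(-30, -71)) + 29935 = (-24919 - 30) + 29935 = -24949 + 29935 = 4986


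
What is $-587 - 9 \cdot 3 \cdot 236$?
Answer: $-6959$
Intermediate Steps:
$-587 - 9 \cdot 3 \cdot 236 = -587 - 6372 = -6959$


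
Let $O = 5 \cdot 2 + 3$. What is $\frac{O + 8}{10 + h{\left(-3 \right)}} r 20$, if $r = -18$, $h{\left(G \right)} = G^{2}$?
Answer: $- \frac{7560}{19} \approx -397.89$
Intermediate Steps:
$O = 13$ ($O = 10 + 3 = 13$)
$\frac{O + 8}{10 + h{\left(-3 \right)}} r 20 = \frac{13 + 8}{10 + \left(-3\right)^{2}} \left(-18\right) 20 = \frac{21}{10 + 9} \left(-18\right) 20 = \frac{21}{19} \left(-18\right) 20 = \left(- \frac{378}{19}\right) 20 = - \frac{7560}{19}$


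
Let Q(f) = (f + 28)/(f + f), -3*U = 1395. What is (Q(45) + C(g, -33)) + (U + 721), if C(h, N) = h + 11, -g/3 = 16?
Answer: 19783/90 ≈ 219.81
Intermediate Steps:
g = -48 (g = -3*16 = -48)
C(h, N) = 11 + h
U = -465 (U = -⅓*1395 = -465)
Q(f) = (28 + f)/(2*f) (Q(f) = (28 + f)/((2*f)) = (28 + f)*(1/(2*f)) = (28 + f)/(2*f))
(Q(45) + C(g, -33)) + (U + 721) = ((½)*(28 + 45)/45 + (11 - 48)) + (-465 + 721) = ((½)*(1/45)*73 - 37) + 256 = (73/90 - 37) + 256 = -3257/90 + 256 = 19783/90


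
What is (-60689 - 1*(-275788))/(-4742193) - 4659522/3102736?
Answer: -1625982001615/1050983781432 ≈ -1.5471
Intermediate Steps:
(-60689 - 1*(-275788))/(-4742193) - 4659522/3102736 = (-60689 + 275788)*(-1/4742193) - 4659522*1/3102736 = 215099*(-1/4742193) - 332823/221624 = -215099/4742193 - 332823/221624 = -1625982001615/1050983781432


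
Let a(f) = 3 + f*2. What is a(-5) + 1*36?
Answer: 29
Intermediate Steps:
a(f) = 3 + 2*f
a(-5) + 1*36 = (3 + 2*(-5)) + 1*36 = (3 - 10) + 36 = -7 + 36 = 29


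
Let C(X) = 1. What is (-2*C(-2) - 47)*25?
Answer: -1225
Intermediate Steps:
(-2*C(-2) - 47)*25 = (-2*1 - 47)*25 = (-2 - 47)*25 = -49*25 = -1225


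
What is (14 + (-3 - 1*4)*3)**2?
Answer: 49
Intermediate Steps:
(14 + (-3 - 1*4)*3)**2 = (14 + (-3 - 4)*3)**2 = (14 - 7*3)**2 = (14 - 21)**2 = (-7)**2 = 49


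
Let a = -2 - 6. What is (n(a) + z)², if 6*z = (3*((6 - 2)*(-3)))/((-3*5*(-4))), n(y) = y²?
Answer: 408321/100 ≈ 4083.2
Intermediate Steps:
a = -8
z = -⅒ (z = ((3*((6 - 2)*(-3)))/((-3*5*(-4))))/6 = ((3*(4*(-3)))/((-15*(-4))))/6 = ((3*(-12))/60)/6 = (-36*1/60)/6 = (⅙)*(-⅗) = -⅒ ≈ -0.10000)
(n(a) + z)² = ((-8)² - ⅒)² = (64 - ⅒)² = (639/10)² = 408321/100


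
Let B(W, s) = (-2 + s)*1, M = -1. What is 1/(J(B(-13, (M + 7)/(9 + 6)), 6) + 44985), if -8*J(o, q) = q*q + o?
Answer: 10/449807 ≈ 2.2232e-5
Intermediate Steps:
B(W, s) = -2 + s
J(o, q) = -o/8 - q**2/8 (J(o, q) = -(q*q + o)/8 = -(q**2 + o)/8 = -(o + q**2)/8 = -o/8 - q**2/8)
1/(J(B(-13, (M + 7)/(9 + 6)), 6) + 44985) = 1/((-(-2 + (-1 + 7)/(9 + 6))/8 - 1/8*6**2) + 44985) = 1/((-(-2 + 6/15)/8 - 1/8*36) + 44985) = 1/((-(-2 + 6*(1/15))/8 - 9/2) + 44985) = 1/((-(-2 + 2/5)/8 - 9/2) + 44985) = 1/((-1/8*(-8/5) - 9/2) + 44985) = 1/((1/5 - 9/2) + 44985) = 1/(-43/10 + 44985) = 1/(449807/10) = 10/449807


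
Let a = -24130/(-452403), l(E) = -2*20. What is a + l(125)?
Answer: -18071990/452403 ≈ -39.947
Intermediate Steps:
l(E) = -40
a = 24130/452403 (a = -24130*(-1/452403) = 24130/452403 ≈ 0.053337)
a + l(125) = 24130/452403 - 40 = -18071990/452403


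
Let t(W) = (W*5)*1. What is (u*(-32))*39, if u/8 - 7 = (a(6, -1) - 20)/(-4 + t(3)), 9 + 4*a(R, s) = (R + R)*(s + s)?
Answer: -486720/11 ≈ -44247.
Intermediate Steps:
a(R, s) = -9/4 + R*s (a(R, s) = -9/4 + ((R + R)*(s + s))/4 = -9/4 + ((2*R)*(2*s))/4 = -9/4 + (4*R*s)/4 = -9/4 + R*s)
t(W) = 5*W (t(W) = (5*W)*1 = 5*W)
u = 390/11 (u = 56 + 8*(((-9/4 + 6*(-1)) - 20)/(-4 + 5*3)) = 56 + 8*(((-9/4 - 6) - 20)/(-4 + 15)) = 56 + 8*((-33/4 - 20)/11) = 56 + 8*(-113/4*1/11) = 56 + 8*(-113/44) = 56 - 226/11 = 390/11 ≈ 35.455)
(u*(-32))*39 = ((390/11)*(-32))*39 = -12480/11*39 = -486720/11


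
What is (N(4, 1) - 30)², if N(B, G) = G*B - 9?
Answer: 1225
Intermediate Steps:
N(B, G) = -9 + B*G (N(B, G) = B*G - 9 = -9 + B*G)
(N(4, 1) - 30)² = ((-9 + 4*1) - 30)² = ((-9 + 4) - 30)² = (-5 - 30)² = (-35)² = 1225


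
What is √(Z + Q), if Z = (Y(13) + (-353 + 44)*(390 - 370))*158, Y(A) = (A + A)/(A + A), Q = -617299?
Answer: I*√1593581 ≈ 1262.4*I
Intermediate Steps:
Y(A) = 1 (Y(A) = (2*A)/((2*A)) = (2*A)*(1/(2*A)) = 1)
Z = -976282 (Z = (1 + (-353 + 44)*(390 - 370))*158 = (1 - 309*20)*158 = (1 - 6180)*158 = -6179*158 = -976282)
√(Z + Q) = √(-976282 - 617299) = √(-1593581) = I*√1593581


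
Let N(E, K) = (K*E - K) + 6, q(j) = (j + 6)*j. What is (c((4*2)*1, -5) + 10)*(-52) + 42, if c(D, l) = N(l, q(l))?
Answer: -2350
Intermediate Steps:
q(j) = j*(6 + j) (q(j) = (6 + j)*j = j*(6 + j))
N(E, K) = 6 - K + E*K (N(E, K) = (E*K - K) + 6 = (-K + E*K) + 6 = 6 - K + E*K)
c(D, l) = 6 + l²*(6 + l) - l*(6 + l) (c(D, l) = 6 - l*(6 + l) + l*(l*(6 + l)) = 6 - l*(6 + l) + l²*(6 + l) = 6 + l²*(6 + l) - l*(6 + l))
(c((4*2)*1, -5) + 10)*(-52) + 42 = ((6 + (-5)²*(6 - 5) - 1*(-5)*(6 - 5)) + 10)*(-52) + 42 = ((6 + 25*1 - 1*(-5)*1) + 10)*(-52) + 42 = ((6 + 25 + 5) + 10)*(-52) + 42 = (36 + 10)*(-52) + 42 = 46*(-52) + 42 = -2392 + 42 = -2350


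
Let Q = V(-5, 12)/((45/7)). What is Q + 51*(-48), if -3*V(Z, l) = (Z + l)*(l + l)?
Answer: -110552/45 ≈ -2456.7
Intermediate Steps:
V(Z, l) = -2*l*(Z + l)/3 (V(Z, l) = -(Z + l)*(l + l)/3 = -(Z + l)*2*l/3 = -2*l*(Z + l)/3)
Q = -392/45 (Q = (-⅔*12*(-5 + 12))/((45/7)) = (-⅔*12*7)/((45*(⅐))) = -56/45/7 = -56*7/45 = -392/45 ≈ -8.7111)
Q + 51*(-48) = -392/45 + 51*(-48) = -392/45 - 2448 = -110552/45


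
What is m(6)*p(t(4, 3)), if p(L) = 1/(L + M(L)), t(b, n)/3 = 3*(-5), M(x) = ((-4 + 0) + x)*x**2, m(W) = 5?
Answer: -1/19854 ≈ -5.0368e-5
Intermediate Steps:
M(x) = x**2*(-4 + x) (M(x) = (-4 + x)*x**2 = x**2*(-4 + x))
t(b, n) = -45 (t(b, n) = 3*(3*(-5)) = 3*(-15) = -45)
p(L) = 1/(L + L**2*(-4 + L))
m(6)*p(t(4, 3)) = 5*(1/((-45)*(1 - 45*(-4 - 45)))) = 5*(-1/(45*(1 - 45*(-49)))) = 5*(-1/(45*(1 + 2205))) = 5*(-1/45/2206) = 5*(-1/45*1/2206) = 5*(-1/99270) = -1/19854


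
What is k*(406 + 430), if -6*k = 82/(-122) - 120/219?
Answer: 756998/4453 ≈ 170.00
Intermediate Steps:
k = 1811/8906 (k = -(82/(-122) - 120/219)/6 = -(82*(-1/122) - 120*1/219)/6 = -(-41/61 - 40/73)/6 = -⅙*(-5433/4453) = 1811/8906 ≈ 0.20335)
k*(406 + 430) = 1811*(406 + 430)/8906 = (1811/8906)*836 = 756998/4453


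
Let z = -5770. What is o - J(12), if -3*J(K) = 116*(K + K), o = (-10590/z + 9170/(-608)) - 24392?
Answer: -4118096921/175408 ≈ -23477.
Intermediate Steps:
o = -4280875545/175408 (o = (-10590/(-5770) + 9170/(-608)) - 24392 = (-10590*(-1/5770) + 9170*(-1/608)) - 24392 = (1059/577 - 4585/304) - 24392 = -2323609/175408 - 24392 = -4280875545/175408 ≈ -24405.)
J(K) = -232*K/3 (J(K) = -116*(K + K)/3 = -116*2*K/3 = -232*K/3)
o - J(12) = -4280875545/175408 - (-232)*12/3 = -4280875545/175408 - 1*(-928) = -4280875545/175408 + 928 = -4118096921/175408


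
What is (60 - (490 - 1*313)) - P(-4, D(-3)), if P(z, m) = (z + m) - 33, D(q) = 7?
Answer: -87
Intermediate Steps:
P(z, m) = -33 + m + z (P(z, m) = (m + z) - 33 = -33 + m + z)
(60 - (490 - 1*313)) - P(-4, D(-3)) = (60 - (490 - 1*313)) - (-33 + 7 - 4) = (60 - (490 - 313)) - 1*(-30) = (60 - 1*177) + 30 = (60 - 177) + 30 = -117 + 30 = -87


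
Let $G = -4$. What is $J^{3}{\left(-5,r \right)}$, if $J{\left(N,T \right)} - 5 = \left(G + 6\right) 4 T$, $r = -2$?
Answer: $-1331$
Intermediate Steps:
$J{\left(N,T \right)} = 5 + 8 T$ ($J{\left(N,T \right)} = 5 + \left(-4 + 6\right) 4 T = 5 + 2 \cdot 4 T = 5 + 8 T$)
$J^{3}{\left(-5,r \right)} = \left(5 + 8 \left(-2\right)\right)^{3} = \left(5 - 16\right)^{3} = \left(-11\right)^{3} = -1331$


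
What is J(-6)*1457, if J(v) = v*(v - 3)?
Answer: 78678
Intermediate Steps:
J(v) = v*(-3 + v)
J(-6)*1457 = -6*(-3 - 6)*1457 = -6*(-9)*1457 = 54*1457 = 78678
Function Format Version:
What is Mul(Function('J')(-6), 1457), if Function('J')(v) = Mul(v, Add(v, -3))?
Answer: 78678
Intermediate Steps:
Function('J')(v) = Mul(v, Add(-3, v))
Mul(Function('J')(-6), 1457) = Mul(Mul(-6, Add(-3, -6)), 1457) = Mul(Mul(-6, -9), 1457) = Mul(54, 1457) = 78678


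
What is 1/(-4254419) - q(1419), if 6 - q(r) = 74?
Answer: 289300491/4254419 ≈ 68.000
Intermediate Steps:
q(r) = -68 (q(r) = 6 - 1*74 = 6 - 74 = -68)
1/(-4254419) - q(1419) = 1/(-4254419) - 1*(-68) = -1/4254419 + 68 = 289300491/4254419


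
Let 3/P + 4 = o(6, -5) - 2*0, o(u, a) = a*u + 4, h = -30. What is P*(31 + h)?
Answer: -1/10 ≈ -0.10000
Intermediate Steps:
o(u, a) = 4 + a*u
P = -1/10 (P = 3/(-4 + ((4 - 5*6) - 2*0)) = 3/(-4 + ((4 - 30) + 0)) = 3/(-4 + (-26 + 0)) = 3/(-4 - 26) = 3/(-30) = 3*(-1/30) = -1/10 ≈ -0.10000)
P*(31 + h) = -(31 - 30)/10 = -1/10*1 = -1/10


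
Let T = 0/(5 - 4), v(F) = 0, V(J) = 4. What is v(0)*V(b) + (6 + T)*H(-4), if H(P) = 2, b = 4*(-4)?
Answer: 12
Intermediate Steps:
b = -16
T = 0 (T = 0/1 = 0*1 = 0)
v(0)*V(b) + (6 + T)*H(-4) = 0*4 + (6 + 0)*2 = 0 + 6*2 = 0 + 12 = 12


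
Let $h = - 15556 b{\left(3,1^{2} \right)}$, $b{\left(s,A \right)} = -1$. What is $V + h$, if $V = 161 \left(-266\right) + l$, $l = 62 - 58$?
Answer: $-27266$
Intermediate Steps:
$l = 4$
$h = 15556$ ($h = \left(-15556\right) \left(-1\right) = 15556$)
$V = -42822$ ($V = 161 \left(-266\right) + 4 = -42826 + 4 = -42822$)
$V + h = -42822 + 15556 = -27266$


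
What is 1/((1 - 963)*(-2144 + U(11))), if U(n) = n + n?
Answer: 1/2041364 ≈ 4.8987e-7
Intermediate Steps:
U(n) = 2*n
1/((1 - 963)*(-2144 + U(11))) = 1/((1 - 963)*(-2144 + 2*11)) = 1/(-962*(-2144 + 22)) = 1/(-962*(-2122)) = 1/2041364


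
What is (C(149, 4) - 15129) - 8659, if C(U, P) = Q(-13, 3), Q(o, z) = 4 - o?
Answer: -23771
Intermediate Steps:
C(U, P) = 17 (C(U, P) = 4 - 1*(-13) = 4 + 13 = 17)
(C(149, 4) - 15129) - 8659 = (17 - 15129) - 8659 = -15112 - 8659 = -23771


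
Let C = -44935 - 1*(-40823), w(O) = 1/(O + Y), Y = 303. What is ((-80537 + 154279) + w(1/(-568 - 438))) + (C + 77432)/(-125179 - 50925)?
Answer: 494801374803055/6709936621 ≈ 73742.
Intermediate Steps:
w(O) = 1/(303 + O) (w(O) = 1/(O + 303) = 1/(303 + O))
C = -4112 (C = -44935 + 40823 = -4112)
((-80537 + 154279) + w(1/(-568 - 438))) + (C + 77432)/(-125179 - 50925) = ((-80537 + 154279) + 1/(303 + 1/(-568 - 438))) + (-4112 + 77432)/(-125179 - 50925) = (73742 + 1/(303 + 1/(-1006))) + 73320/(-176104) = (73742 + 1/(303 - 1/1006)) + 73320*(-1/176104) = (73742 + 1/(304817/1006)) - 9165/22013 = (73742 + 1006/304817) - 9165/22013 = 22477816220/304817 - 9165/22013 = 494801374803055/6709936621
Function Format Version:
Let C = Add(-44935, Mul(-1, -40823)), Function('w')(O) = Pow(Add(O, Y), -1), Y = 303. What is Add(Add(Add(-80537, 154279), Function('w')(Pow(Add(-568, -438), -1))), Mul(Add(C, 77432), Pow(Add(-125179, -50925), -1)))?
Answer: Rational(494801374803055, 6709936621) ≈ 73742.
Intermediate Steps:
Function('w')(O) = Pow(Add(303, O), -1) (Function('w')(O) = Pow(Add(O, 303), -1) = Pow(Add(303, O), -1))
C = -4112 (C = Add(-44935, 40823) = -4112)
Add(Add(Add(-80537, 154279), Function('w')(Pow(Add(-568, -438), -1))), Mul(Add(C, 77432), Pow(Add(-125179, -50925), -1))) = Add(Add(Add(-80537, 154279), Pow(Add(303, Pow(Add(-568, -438), -1)), -1)), Mul(Add(-4112, 77432), Pow(Add(-125179, -50925), -1))) = Add(Add(73742, Pow(Add(303, Pow(-1006, -1)), -1)), Mul(73320, Pow(-176104, -1))) = Add(Add(73742, Pow(Add(303, Rational(-1, 1006)), -1)), Mul(73320, Rational(-1, 176104))) = Add(Add(73742, Pow(Rational(304817, 1006), -1)), Rational(-9165, 22013)) = Add(Add(73742, Rational(1006, 304817)), Rational(-9165, 22013)) = Add(Rational(22477816220, 304817), Rational(-9165, 22013)) = Rational(494801374803055, 6709936621)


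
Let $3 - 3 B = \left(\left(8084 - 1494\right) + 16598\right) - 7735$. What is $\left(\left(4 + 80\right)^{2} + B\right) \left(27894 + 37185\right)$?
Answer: $124040574$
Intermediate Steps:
$B = -5150$ ($B = 1 - \frac{\left(\left(8084 - 1494\right) + 16598\right) - 7735}{3} = 1 - \frac{\left(6590 + 16598\right) - 7735}{3} = 1 - \frac{23188 - 7735}{3} = 1 - 5151 = -5150$)
$\left(\left(4 + 80\right)^{2} + B\right) \left(27894 + 37185\right) = \left(\left(4 + 80\right)^{2} - 5150\right) \left(27894 + 37185\right) = \left(84^{2} - 5150\right) 65079 = \left(7056 - 5150\right) 65079 = 1906 \cdot 65079 = 124040574$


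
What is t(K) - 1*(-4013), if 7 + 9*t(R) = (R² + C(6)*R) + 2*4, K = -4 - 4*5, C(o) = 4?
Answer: 36598/9 ≈ 4066.4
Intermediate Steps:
K = -24 (K = -4 - 20 = -24)
t(R) = ⅑ + R²/9 + 4*R/9 (t(R) = -7/9 + ((R² + 4*R) + 2*4)/9 = -7/9 + ((R² + 4*R) + 8)/9 = -7/9 + (8 + R² + 4*R)/9 = -7/9 + (8/9 + R²/9 + 4*R/9) = ⅑ + R²/9 + 4*R/9)
t(K) - 1*(-4013) = (⅑ + (⅑)*(-24)² + (4/9)*(-24)) - 1*(-4013) = (⅑ + (⅑)*576 - 32/3) + 4013 = (⅑ + 64 - 32/3) + 4013 = 481/9 + 4013 = 36598/9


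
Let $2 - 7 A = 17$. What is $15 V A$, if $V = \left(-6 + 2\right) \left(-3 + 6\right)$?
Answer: $\frac{2700}{7} \approx 385.71$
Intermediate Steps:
$V = -12$ ($V = \left(-4\right) 3 = -12$)
$A = - \frac{15}{7}$ ($A = \frac{2}{7} - \frac{17}{7} = - \frac{15}{7} \approx -2.1429$)
$15 V A = 15 \left(-12\right) \left(- \frac{15}{7}\right) = \left(-180\right) \left(- \frac{15}{7}\right) = \frac{2700}{7}$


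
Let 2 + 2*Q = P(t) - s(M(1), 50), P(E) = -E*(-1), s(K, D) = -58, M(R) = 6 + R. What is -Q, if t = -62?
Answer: 3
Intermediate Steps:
P(E) = E
Q = -3 (Q = -1 + (-62 - 1*(-58))/2 = -1 + (-62 + 58)/2 = -1 + (½)*(-4) = -1 - 2 = -3)
-Q = -1*(-3) = 3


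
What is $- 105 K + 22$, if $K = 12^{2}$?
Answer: $-15098$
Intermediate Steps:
$K = 144$
$- 105 K + 22 = \left(-105\right) 144 + 22 = -15120 + 22 = -15098$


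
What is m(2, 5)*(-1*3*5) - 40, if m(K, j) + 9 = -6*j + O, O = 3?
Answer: 500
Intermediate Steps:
m(K, j) = -6 - 6*j (m(K, j) = -9 + (-6*j + 3) = -9 + (3 - 6*j) = -6 - 6*j)
m(2, 5)*(-1*3*5) - 40 = (-6 - 6*5)*(-1*3*5) - 40 = (-6 - 30)*(-3*5) - 40 = -36*(-15) - 40 = 540 - 40 = 500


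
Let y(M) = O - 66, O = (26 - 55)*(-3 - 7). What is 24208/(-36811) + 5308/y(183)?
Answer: 47492549/2061416 ≈ 23.039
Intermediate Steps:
O = 290 (O = -29*(-10) = 290)
y(M) = 224 (y(M) = 290 - 66 = 224)
24208/(-36811) + 5308/y(183) = 24208/(-36811) + 5308/224 = 24208*(-1/36811) + 5308*(1/224) = -24208/36811 + 1327/56 = 47492549/2061416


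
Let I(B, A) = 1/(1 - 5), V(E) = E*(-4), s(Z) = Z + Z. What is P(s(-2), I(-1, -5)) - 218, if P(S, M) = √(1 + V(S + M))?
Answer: -218 + 3*√2 ≈ -213.76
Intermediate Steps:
s(Z) = 2*Z
V(E) = -4*E
I(B, A) = -¼ (I(B, A) = 1/(-4) = -¼)
P(S, M) = √(1 - 4*M - 4*S) (P(S, M) = √(1 - 4*(S + M)) = √(1 - 4*(M + S)) = √(1 + (-4*M - 4*S)) = √(1 - 4*M - 4*S))
P(s(-2), I(-1, -5)) - 218 = √(1 - 4*(-¼) - 8*(-2)) - 218 = √(1 + 1 - 4*(-4)) - 218 = √(1 + 1 + 16) - 218 = √18 - 218 = 3*√2 - 218 = -218 + 3*√2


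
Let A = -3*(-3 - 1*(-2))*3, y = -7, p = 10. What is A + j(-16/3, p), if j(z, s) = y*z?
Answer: 139/3 ≈ 46.333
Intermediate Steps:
j(z, s) = -7*z
A = 9 (A = -3*(-3 + 2)*3 = -3*(-1)*3 = 3*3 = 9)
A + j(-16/3, p) = 9 - (-112)/3 = 9 - 7*(-16/3) = 9 + 112/3 = 139/3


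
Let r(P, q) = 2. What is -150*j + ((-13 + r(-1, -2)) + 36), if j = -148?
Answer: 22225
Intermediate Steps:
-150*j + ((-13 + r(-1, -2)) + 36) = -150*(-148) + ((-13 + 2) + 36) = 22200 + (-11 + 36) = 22200 + 25 = 22225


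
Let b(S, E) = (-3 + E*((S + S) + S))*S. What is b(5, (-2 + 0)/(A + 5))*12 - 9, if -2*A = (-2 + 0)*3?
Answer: -414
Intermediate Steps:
A = 3 (A = -(-2 + 0)*3/2 = -(-1)*3 = -½*(-6) = 3)
b(S, E) = S*(-3 + 3*E*S) (b(S, E) = (-3 + E*(2*S + S))*S = (-3 + E*(3*S))*S = (-3 + 3*E*S)*S = S*(-3 + 3*E*S))
b(5, (-2 + 0)/(A + 5))*12 - 9 = (3*5*(-1 + ((-2 + 0)/(3 + 5))*5))*12 - 9 = (3*5*(-1 - 2/8*5))*12 - 9 = (3*5*(-1 - 2*⅛*5))*12 - 9 = (3*5*(-1 - ¼*5))*12 - 9 = (3*5*(-1 - 5/4))*12 - 9 = (3*5*(-9/4))*12 - 9 = -135/4*12 - 9 = -405 - 9 = -414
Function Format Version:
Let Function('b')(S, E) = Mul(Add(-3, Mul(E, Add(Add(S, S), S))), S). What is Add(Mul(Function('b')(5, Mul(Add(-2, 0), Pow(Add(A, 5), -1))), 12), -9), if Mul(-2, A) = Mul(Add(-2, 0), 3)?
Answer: -414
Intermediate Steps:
A = 3 (A = Mul(Rational(-1, 2), Mul(Add(-2, 0), 3)) = Mul(Rational(-1, 2), Mul(-2, 3)) = Mul(Rational(-1, 2), -6) = 3)
Function('b')(S, E) = Mul(S, Add(-3, Mul(3, E, S))) (Function('b')(S, E) = Mul(Add(-3, Mul(E, Add(Mul(2, S), S))), S) = Mul(Add(-3, Mul(E, Mul(3, S))), S) = Mul(Add(-3, Mul(3, E, S)), S) = Mul(S, Add(-3, Mul(3, E, S))))
Add(Mul(Function('b')(5, Mul(Add(-2, 0), Pow(Add(A, 5), -1))), 12), -9) = Add(Mul(Mul(3, 5, Add(-1, Mul(Mul(Add(-2, 0), Pow(Add(3, 5), -1)), 5))), 12), -9) = Add(Mul(Mul(3, 5, Add(-1, Mul(Mul(-2, Pow(8, -1)), 5))), 12), -9) = Add(Mul(Mul(3, 5, Add(-1, Mul(Mul(-2, Rational(1, 8)), 5))), 12), -9) = Add(Mul(Mul(3, 5, Add(-1, Mul(Rational(-1, 4), 5))), 12), -9) = Add(Mul(Mul(3, 5, Add(-1, Rational(-5, 4))), 12), -9) = Add(Mul(Mul(3, 5, Rational(-9, 4)), 12), -9) = Add(Mul(Rational(-135, 4), 12), -9) = Add(-405, -9) = -414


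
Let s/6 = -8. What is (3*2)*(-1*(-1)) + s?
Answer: -42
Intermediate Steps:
s = -48 (s = 6*(-8) = -48)
(3*2)*(-1*(-1)) + s = (3*2)*(-1*(-1)) - 48 = 6*1 - 48 = 6 - 48 = -42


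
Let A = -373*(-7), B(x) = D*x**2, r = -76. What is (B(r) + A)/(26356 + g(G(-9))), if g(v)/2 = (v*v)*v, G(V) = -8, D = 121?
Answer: 701507/25332 ≈ 27.693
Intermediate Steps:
B(x) = 121*x**2
g(v) = 2*v**3 (g(v) = 2*((v*v)*v) = 2*(v**2*v) = 2*v**3)
A = 2611
(B(r) + A)/(26356 + g(G(-9))) = (121*(-76)**2 + 2611)/(26356 + 2*(-8)**3) = (121*5776 + 2611)/(26356 + 2*(-512)) = (698896 + 2611)/(26356 - 1024) = 701507/25332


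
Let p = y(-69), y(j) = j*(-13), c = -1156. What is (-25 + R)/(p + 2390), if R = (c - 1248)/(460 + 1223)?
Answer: -2341/291159 ≈ -0.0080403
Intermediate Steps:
y(j) = -13*j
p = 897 (p = -13*(-69) = 897)
R = -2404/1683 (R = (-1156 - 1248)/(460 + 1223) = -2404/1683 ≈ -1.4284)
(-25 + R)/(p + 2390) = (-25 - 2404/1683)/(897 + 2390) = -44479/1683/3287 = -44479/1683*1/3287 = -2341/291159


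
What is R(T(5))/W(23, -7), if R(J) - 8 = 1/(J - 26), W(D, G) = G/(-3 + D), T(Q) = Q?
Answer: -3340/147 ≈ -22.721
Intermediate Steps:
R(J) = 8 + 1/(-26 + J) (R(J) = 8 + 1/(J - 26) = 8 + 1/(-26 + J))
R(T(5))/W(23, -7) = ((-207 + 8*5)/(-26 + 5))/((-7/(-3 + 23))) = ((-207 + 40)/(-21))/((-7/20)) = (-1/21*(-167))/((-7*1/20)) = 167/(21*(-7/20)) = (167/21)*(-20/7) = -3340/147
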